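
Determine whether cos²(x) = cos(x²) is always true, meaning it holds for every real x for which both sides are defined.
Claim: cos²(x) = cos(x²).
Test a specific point where both sides are defined: x = -π/3.
LHS = cos²(x) ≈ 0.2500
RHS = cos(x²) ≈ 0.4566
Since 0.2500 ≠ 0.4566, the equation fails at this point, so it cannot hold for every real x for which both sides are defined.
cos²(x) means (cos x)², squaring the output; cos(x²) squares the input. These are different functions.

Conclusion: No, this is NOT an identity.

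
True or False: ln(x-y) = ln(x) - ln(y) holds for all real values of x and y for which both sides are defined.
Claim: ln(x-y) = ln(x) - ln(y).
Test a specific point where both sides are defined: x = 3, y = 2.
LHS = ln(x-y) ≈ 0.0000
RHS = ln(x) - ln(y) ≈ 0.4055
Since 0.0000 ≠ 0.4055, the equation fails at this point, so it cannot hold for all real values of x and y for which both sides are defined.
ln(x) - ln(y) = ln(x/y), not ln(x-y).

Conclusion: False.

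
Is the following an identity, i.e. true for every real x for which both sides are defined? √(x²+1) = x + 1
No, this is NOT an identity.

Claim: √(x²+1) = x + 1.
Test a specific point where both sides are defined: x = 5.
LHS = √(x²+1) ≈ 5.0990
RHS = x + 1 ≈ 6.0000
Since 5.0990 ≠ 6.0000, the equation fails at this point, so it cannot hold for every real x for which both sides are defined.
(x+1)² = x² + 2x + 1 ≠ x² + 1 unless x = 0.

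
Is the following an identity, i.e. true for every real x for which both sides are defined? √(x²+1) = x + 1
No, this is NOT an identity.

Claim: √(x²+1) = x + 1.
Test a specific point where both sides are defined: x = 5.
LHS = √(x²+1) ≈ 5.0990
RHS = x + 1 ≈ 6.0000
Since 5.0990 ≠ 6.0000, the equation fails at this point, so it cannot hold for every real x for which both sides are defined.
(x+1)² = x² + 2x + 1 ≠ x² + 1 unless x = 0.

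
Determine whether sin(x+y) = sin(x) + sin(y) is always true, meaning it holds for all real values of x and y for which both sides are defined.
Claim: sin(x+y) = sin(x) + sin(y).
Test a specific point where both sides are defined: x = π/2, y = -π/3.
LHS = sin(x+y) ≈ 0.5000
RHS = sin(x) + sin(y) ≈ 0.1340
Since 0.5000 ≠ 0.1340, the equation fails at this point, so it cannot hold for all real values of x and y for which both sides are defined.
The correct expansion is sin(x+y) = sin(x)cos(y) + cos(x)sin(y); sine is not additive.

Conclusion: No, this is NOT an identity.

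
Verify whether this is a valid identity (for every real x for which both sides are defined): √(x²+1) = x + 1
Claim: √(x²+1) = x + 1.
Test a specific point where both sides are defined: x = -3.
LHS = √(x²+1) ≈ 3.1623
RHS = x + 1 ≈ -2.0000
Since 3.1623 ≠ -2.0000, the equation fails at this point, so it cannot hold for every real x for which both sides are defined.
(x+1)² = x² + 2x + 1 ≠ x² + 1 unless x = 0.

Conclusion: No, this is NOT an identity.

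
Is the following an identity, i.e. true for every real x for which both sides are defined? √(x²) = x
No, this is NOT an identity.

Claim: √(x²) = x.
Test a specific point where both sides are defined: x = -1.
LHS = √(x²) ≈ 1.0000
RHS = x ≈ -1.0000
Since 1.0000 ≠ -1.0000, the equation fails at this point, so it cannot hold for every real x for which both sides are defined.
√(x²) = |x|, which differs from x whenever x < 0 (both sides are defined for every real x).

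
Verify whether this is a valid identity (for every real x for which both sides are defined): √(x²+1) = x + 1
No, this is NOT an identity.

Claim: √(x²+1) = x + 1.
Test a specific point where both sides are defined: x = 2.
LHS = √(x²+1) ≈ 2.2361
RHS = x + 1 ≈ 3.0000
Since 2.2361 ≠ 3.0000, the equation fails at this point, so it cannot hold for every real x for which both sides are defined.
(x+1)² = x² + 2x + 1 ≠ x² + 1 unless x = 0.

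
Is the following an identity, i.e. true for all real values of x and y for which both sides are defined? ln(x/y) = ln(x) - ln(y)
Yes, this is an identity.

Claim: ln(x/y) = ln(x) - ln(y).
Reasoning: Both sides are simultaneously defined only when x, y > 0. Write x = e^p, y = e^q. Then x/y = e^(p-q), so ln(x/y) = p - q = ln(x) - ln(y).
So the two sides agree for all real values of x and y for which both sides are defined.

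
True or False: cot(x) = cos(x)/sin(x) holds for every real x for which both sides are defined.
Claim: cot(x) = cos(x)/sin(x).
Reasoning: cot(x) is defined as 1/tan(x) = 1/(sin(x)/cos(x)) = cos(x)/sin(x), wherever sin(x) ≠ 0.
So the two sides agree for every real x for which both sides are defined.

Conclusion: True.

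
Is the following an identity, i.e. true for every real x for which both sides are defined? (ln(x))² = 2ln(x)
Claim: (ln(x))² = 2ln(x).
Test a specific point where both sides are defined: x = 3.
LHS = (ln(x))² ≈ 1.2069
RHS = 2ln(x) ≈ 2.1972
Since 1.2069 ≠ 2.1972, the equation fails at this point, so it cannot hold for every real x for which both sides are defined.
2ln(x) equals ln(x²), which is not the same as (ln x)².

Conclusion: No, this is NOT an identity.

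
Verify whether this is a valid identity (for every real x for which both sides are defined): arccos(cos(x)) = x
Claim: arccos(cos(x)) = x.
Test a specific point where both sides are defined: x = -π/2.
LHS = arccos(cos(x)) ≈ 1.5708
RHS = x ≈ -1.5708
Since 1.5708 ≠ -1.5708, the equation fails at this point, so it cannot hold for every real x for which both sides are defined.
arccos only returns values in [0, π], so arccos(cos(x)) = x holds only for x in that interval, not for all real x.

Conclusion: No, this is NOT an identity.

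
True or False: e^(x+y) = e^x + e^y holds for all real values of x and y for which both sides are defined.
Claim: e^(x+y) = e^x + e^y.
Test a specific point where both sides are defined: x = 4, y = 1/2.
LHS = e^(x+y) ≈ 90.0171
RHS = e^x + e^y ≈ 56.2469
Since 90.0171 ≠ 56.2469, the equation fails at this point, so it cannot hold for all real values of x and y for which both sides are defined.
The correct rule is e^(x+y) = e^x · e^y (a product, not a sum).

Conclusion: False.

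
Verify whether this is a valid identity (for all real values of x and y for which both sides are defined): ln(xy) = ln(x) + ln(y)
Yes, this is an identity.

Claim: ln(xy) = ln(x) + ln(y).
Reasoning: Both sides are simultaneously defined only when x, y > 0. Write x = e^p, y = e^q (p = ln x, q = ln y). Then xy = e^p · e^q = e^(p+q), so ln(xy) = p + q = ln(x) + ln(y).
So the two sides agree for all real values of x and y for which both sides are defined.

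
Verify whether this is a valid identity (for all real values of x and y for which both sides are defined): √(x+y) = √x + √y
Claim: √(x+y) = √x + √y.
Test a specific point where both sides are defined: x = 2, y = 4.
LHS = √(x+y) ≈ 2.4495
RHS = √x + √y ≈ 3.4142
Since 2.4495 ≠ 3.4142, the equation fails at this point, so it cannot hold for all real values of x and y for which both sides are defined.
Squaring the right side gives x + 2√(xy) + y, not x + y.

Conclusion: No, this is NOT an identity.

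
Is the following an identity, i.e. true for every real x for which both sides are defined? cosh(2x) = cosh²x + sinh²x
Claim: cosh(2x) = cosh²x + sinh²x.
Reasoning: cosh²x = (e^(2x) + 2 + e^(-2x))/4 and sinh²x = (e^(2x) - 2 + e^(-2x))/4. Adding gives (2e^(2x) + 2e^(-2x))/4 = (e^(2x) + e^(-2x))/2 = cosh(2x).
So the two sides agree for every real x for which both sides are defined.

Conclusion: Yes, this is an identity.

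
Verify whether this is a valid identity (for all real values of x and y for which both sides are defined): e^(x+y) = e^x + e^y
No, this is NOT an identity.

Claim: e^(x+y) = e^x + e^y.
Test a specific point where both sides are defined: x = -2, y = -2.
LHS = e^(x+y) ≈ 0.0183
RHS = e^x + e^y ≈ 0.2707
Since 0.0183 ≠ 0.2707, the equation fails at this point, so it cannot hold for all real values of x and y for which both sides are defined.
The correct rule is e^(x+y) = e^x · e^y (a product, not a sum).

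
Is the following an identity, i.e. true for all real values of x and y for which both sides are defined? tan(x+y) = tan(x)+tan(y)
Claim: tan(x+y) = tan(x)+tan(y).
Test a specific point where both sides are defined: x = π/3, y = -π/4.
LHS = tan(x+y) ≈ 0.2679
RHS = tan(x)+tan(y) ≈ 0.7321
Since 0.2679 ≠ 0.7321, the equation fails at this point, so it cannot hold for all real values of x and y for which both sides are defined.
The correct formula is tan(x+y) = (tan(x) + tan(y))/(1 - tan(x)tan(y)).

Conclusion: No, this is NOT an identity.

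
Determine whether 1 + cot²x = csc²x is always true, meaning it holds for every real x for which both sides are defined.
Yes, this is an identity.

Claim: 1 + cot²x = csc²x.
Reasoning: Start from sin²x + cos²x = 1 and divide every term by sin²x (allowed wherever cot x and csc x are defined): 1 + cot²x = 1/sin²x = csc²x.
So the two sides agree for every real x for which both sides are defined.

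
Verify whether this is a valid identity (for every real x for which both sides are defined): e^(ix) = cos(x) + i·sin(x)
Yes, this is an identity.

Claim: e^(ix) = cos(x) + i·sin(x).
Reasoning: Euler's formula. Expand e^(ix) = Σ (ix)^k / k!. Since i² = -1, the even-k terms are Σ (-1)^m x^(2m)/(2m)! = cos(x) and the odd-k terms are i · Σ (-1)^m x^(2m+1)/(2m+1)! = i·sin(x).
So the two sides agree for every real x for which both sides are defined.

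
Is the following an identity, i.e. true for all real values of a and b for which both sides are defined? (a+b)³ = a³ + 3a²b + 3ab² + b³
Claim: (a+b)³ = a³ + 3a²b + 3ab² + b³.
Reasoning: (a+b)³ = (a+b)(a+b)² = (a+b)(a² + 2ab + b²) = a³ + 2a²b + ab² + a²b + 2ab² + b³ = a³ + 3a²b + 3ab² + b³.
So the two sides agree for all real values of a and b for which both sides are defined.

Conclusion: Yes, this is an identity.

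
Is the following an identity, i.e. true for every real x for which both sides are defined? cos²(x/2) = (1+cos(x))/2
Yes, this is an identity.

Claim: cos²(x/2) = (1+cos(x))/2.
Reasoning: Use cos(2θ) = 2cos²θ - 1 with θ = x/2: cos(x) = 2cos²(x/2) - 1. Solving for cos²(x/2) gives (1 + cos(x))/2.
So the two sides agree for every real x for which both sides are defined.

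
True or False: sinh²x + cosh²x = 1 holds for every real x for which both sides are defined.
False.

Claim: sinh²x + cosh²x = 1.
Test a specific point where both sides are defined: x = 3.
LHS = sinh²x + cosh²x ≈ 201.7156
RHS = 1 ≈ 1.0000
Since 201.7156 ≠ 1.0000, the equation fails at this point, so it cannot hold for every real x for which both sides are defined.
The correct hyperbolic identity is cosh²x - sinh²x = 1 (a difference); the sum sinh²x + cosh²x equals cosh(2x).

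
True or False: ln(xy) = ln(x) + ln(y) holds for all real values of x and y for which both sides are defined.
Claim: ln(xy) = ln(x) + ln(y).
Reasoning: Both sides are simultaneously defined only when x, y > 0. Write x = e^p, y = e^q (p = ln x, q = ln y). Then xy = e^p · e^q = e^(p+q), so ln(xy) = p + q = ln(x) + ln(y).
So the two sides agree for all real values of x and y for which both sides are defined.

Conclusion: True.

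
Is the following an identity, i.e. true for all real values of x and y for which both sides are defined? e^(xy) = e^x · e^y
Claim: e^(xy) = e^x · e^y.
Test a specific point where both sides are defined: x = 3/2, y = 2.
LHS = e^(xy) ≈ 20.0855
RHS = e^x · e^y ≈ 33.1155
Since 20.0855 ≠ 33.1155, the equation fails at this point, so it cannot hold for all real values of x and y for which both sides are defined.
e^x · e^y = e^(x+y), not e^(xy).

Conclusion: No, this is NOT an identity.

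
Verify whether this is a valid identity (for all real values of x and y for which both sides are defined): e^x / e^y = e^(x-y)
Yes, this is an identity.

Claim: e^x / e^y = e^(x-y).
Reasoning: 1/e^y = e^(-y), so e^x / e^y = e^x · e^(-y) = e^(x + (-y)) = e^(x-y) by the product rule for exponents.
So the two sides agree for all real values of x and y for which both sides are defined.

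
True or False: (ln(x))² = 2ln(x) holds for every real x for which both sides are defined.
Claim: (ln(x))² = 2ln(x).
Test a specific point where both sides are defined: x = 5.
LHS = (ln(x))² ≈ 2.5903
RHS = 2ln(x) ≈ 3.2189
Since 2.5903 ≠ 3.2189, the equation fails at this point, so it cannot hold for every real x for which both sides are defined.
2ln(x) equals ln(x²), which is not the same as (ln x)².

Conclusion: False.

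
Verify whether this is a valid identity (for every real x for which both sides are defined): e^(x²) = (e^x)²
No, this is NOT an identity.

Claim: e^(x²) = (e^x)².
Test a specific point where both sides are defined: x = -2.
LHS = e^(x²) ≈ 54.5982
RHS = (e^x)² ≈ 0.0183
Since 54.5982 ≠ 0.0183, the equation fails at this point, so it cannot hold for every real x for which both sides are defined.
(e^x)² = e^(2x), and 2x ≠ x² in general.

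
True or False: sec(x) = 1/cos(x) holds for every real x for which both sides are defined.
Claim: sec(x) = 1/cos(x).
Reasoning: sec(x) is by definition the reciprocal of cos(x), wherever cos(x) ≠ 0.
So the two sides agree for every real x for which both sides are defined.

Conclusion: True.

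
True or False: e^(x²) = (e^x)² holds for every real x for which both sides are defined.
False.

Claim: e^(x²) = (e^x)².
Test a specific point where both sides are defined: x = 3/2.
LHS = e^(x²) ≈ 9.4877
RHS = (e^x)² ≈ 20.0855
Since 9.4877 ≠ 20.0855, the equation fails at this point, so it cannot hold for every real x for which both sides are defined.
(e^x)² = e^(2x), and 2x ≠ x² in general.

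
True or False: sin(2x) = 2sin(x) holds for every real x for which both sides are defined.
False.

Claim: sin(2x) = 2sin(x).
Test a specific point where both sides are defined: x = π/3.
LHS = sin(2x) ≈ 0.8660
RHS = 2sin(x) ≈ 1.7321
Since 0.8660 ≠ 1.7321, the equation fails at this point, so it cannot hold for every real x for which both sides are defined.
The correct double-angle formula is sin(2x) = 2sin(x)cos(x).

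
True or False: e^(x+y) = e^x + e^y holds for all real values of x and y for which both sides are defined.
False.

Claim: e^(x+y) = e^x + e^y.
Test a specific point where both sides are defined: x = 1/2, y = 5.
LHS = e^(x+y) ≈ 244.6919
RHS = e^x + e^y ≈ 150.0619
Since 244.6919 ≠ 150.0619, the equation fails at this point, so it cannot hold for all real values of x and y for which both sides are defined.
The correct rule is e^(x+y) = e^x · e^y (a product, not a sum).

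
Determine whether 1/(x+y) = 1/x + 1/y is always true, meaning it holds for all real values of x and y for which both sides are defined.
No, this is NOT an identity.

Claim: 1/(x+y) = 1/x + 1/y.
Test a specific point where both sides are defined: x = -2, y = 1.
LHS = 1/(x+y) ≈ -1.0000
RHS = 1/x + 1/y ≈ 0.5000
Since -1.0000 ≠ 0.5000, the equation fails at this point, so it cannot hold for all real values of x and y for which both sides are defined.
1/x + 1/y = (x+y)/(xy), which is not 1/(x+y).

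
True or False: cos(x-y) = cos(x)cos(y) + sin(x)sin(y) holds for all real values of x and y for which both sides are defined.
Claim: cos(x-y) = cos(x)cos(y) + sin(x)sin(y).
Reasoning: Replace y by -y in cos(x+y) = cos(x)cos(y) - sin(x)sin(y) and use cos(-y) = cos(y), sin(-y) = -sin(y): cos(x-y) = cos(x)cos(y) + sin(x)sin(y).
So the two sides agree for all real values of x and y for which both sides are defined.

Conclusion: True.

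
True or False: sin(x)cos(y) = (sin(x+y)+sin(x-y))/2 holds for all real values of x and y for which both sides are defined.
True.

Claim: sin(x)cos(y) = (sin(x+y)+sin(x-y))/2.
Reasoning: sin(x+y) = sin(x)cos(y) + cos(x)sin(y) and sin(x-y) = sin(x)cos(y) - cos(x)sin(y). Adding, sin(x+y) + sin(x-y) = 2sin(x)cos(y); divide by 2.
So the two sides agree for all real values of x and y for which both sides are defined.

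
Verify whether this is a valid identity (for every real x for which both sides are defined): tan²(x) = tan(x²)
No, this is NOT an identity.

Claim: tan²(x) = tan(x²).
Test a specific point where both sides are defined: x = -π/4.
LHS = tan²(x) ≈ 1.0000
RHS = tan(x²) ≈ 0.7092
Since 1.0000 ≠ 0.7092, the equation fails at this point, so it cannot hold for every real x for which both sides are defined.
tan²(x) means (tan x)², squaring the output; tan(x²) squares the input. These are different functions.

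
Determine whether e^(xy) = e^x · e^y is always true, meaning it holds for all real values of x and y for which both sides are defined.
No, this is NOT an identity.

Claim: e^(xy) = e^x · e^y.
Test a specific point where both sides are defined: x = 4, y = 1/2.
LHS = e^(xy) ≈ 7.3891
RHS = e^x · e^y ≈ 90.0171
Since 7.3891 ≠ 90.0171, the equation fails at this point, so it cannot hold for all real values of x and y for which both sides are defined.
e^x · e^y = e^(x+y), not e^(xy).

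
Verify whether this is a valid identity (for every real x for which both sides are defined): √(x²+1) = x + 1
Claim: √(x²+1) = x + 1.
Test a specific point where both sides are defined: x = 1.
LHS = √(x²+1) ≈ 1.4142
RHS = x + 1 ≈ 2.0000
Since 1.4142 ≠ 2.0000, the equation fails at this point, so it cannot hold for every real x for which both sides are defined.
(x+1)² = x² + 2x + 1 ≠ x² + 1 unless x = 0.

Conclusion: No, this is NOT an identity.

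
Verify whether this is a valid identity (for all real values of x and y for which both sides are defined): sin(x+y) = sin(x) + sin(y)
Claim: sin(x+y) = sin(x) + sin(y).
Test a specific point where both sides are defined: x = π/2, y = π/3.
LHS = sin(x+y) ≈ 0.5000
RHS = sin(x) + sin(y) ≈ 1.8660
Since 0.5000 ≠ 1.8660, the equation fails at this point, so it cannot hold for all real values of x and y for which both sides are defined.
The correct expansion is sin(x+y) = sin(x)cos(y) + cos(x)sin(y); sine is not additive.

Conclusion: No, this is NOT an identity.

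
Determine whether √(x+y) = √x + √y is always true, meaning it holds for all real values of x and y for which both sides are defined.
Claim: √(x+y) = √x + √y.
Test a specific point where both sides are defined: x = 1, y = 2.
LHS = √(x+y) ≈ 1.7321
RHS = √x + √y ≈ 2.4142
Since 1.7321 ≠ 2.4142, the equation fails at this point, so it cannot hold for all real values of x and y for which both sides are defined.
Squaring the right side gives x + 2√(xy) + y, not x + y.

Conclusion: No, this is NOT an identity.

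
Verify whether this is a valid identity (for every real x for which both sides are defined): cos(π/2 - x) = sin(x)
Claim: cos(π/2 - x) = sin(x).
Reasoning: Use cos(u - v) = cos(u)cos(v) + sin(u)sin(v) with u = π/2, v = x: cos(π/2)cos(x) + sin(π/2)sin(x) = 0·cos(x) + 1·sin(x) = sin(x).
So the two sides agree for every real x for which both sides are defined.

Conclusion: Yes, this is an identity.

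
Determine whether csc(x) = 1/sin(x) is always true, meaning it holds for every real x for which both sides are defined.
Claim: csc(x) = 1/sin(x).
Reasoning: csc(x) is by definition the reciprocal of sin(x), wherever sin(x) ≠ 0.
So the two sides agree for every real x for which both sides are defined.

Conclusion: Yes, this is an identity.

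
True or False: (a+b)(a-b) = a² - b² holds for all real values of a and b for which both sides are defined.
True.

Claim: (a+b)(a-b) = a² - b².
Reasoning: Expand: (a+b)(a-b) = a² - ab + ba - b² = a² - b² (the cross terms cancel).
So the two sides agree for all real values of a and b for which both sides are defined.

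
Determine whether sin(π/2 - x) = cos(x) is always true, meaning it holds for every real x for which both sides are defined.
Claim: sin(π/2 - x) = cos(x).
Reasoning: Use sin(u - v) = sin(u)cos(v) - cos(u)sin(v) with u = π/2, v = x: sin(π/2)cos(x) - cos(π/2)sin(x) = 1·cos(x) - 0·sin(x) = cos(x).
So the two sides agree for every real x for which both sides are defined.

Conclusion: Yes, this is an identity.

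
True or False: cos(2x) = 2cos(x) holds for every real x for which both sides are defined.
Claim: cos(2x) = 2cos(x).
Test a specific point where both sides are defined: x = π/3.
LHS = cos(2x) ≈ -0.5000
RHS = 2cos(x) ≈ 1.0000
Since -0.5000 ≠ 1.0000, the equation fails at this point, so it cannot hold for every real x for which both sides are defined.
The correct double-angle formula is cos(2x) = cos²x - sin²x.

Conclusion: False.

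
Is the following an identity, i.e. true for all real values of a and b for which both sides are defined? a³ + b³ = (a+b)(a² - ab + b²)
Claim: a³ + b³ = (a+b)(a² - ab + b²).
Reasoning: Expand the right side: (a+b)(a² - ab + b²) = a³ - a²b + ab² + a²b - ab² + b³ = a³ + b³ (the middle terms cancel in pairs).
So the two sides agree for all real values of a and b for which both sides are defined.

Conclusion: Yes, this is an identity.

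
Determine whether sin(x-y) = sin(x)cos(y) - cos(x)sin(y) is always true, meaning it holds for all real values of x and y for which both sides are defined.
Claim: sin(x-y) = sin(x)cos(y) - cos(x)sin(y).
Reasoning: Replace y by -y in sin(x+y) = sin(x)cos(y) + cos(x)sin(y) and use cos(-y) = cos(y), sin(-y) = -sin(y): sin(x-y) = sin(x)cos(y) - cos(x)sin(y).
So the two sides agree for all real values of x and y for which both sides are defined.

Conclusion: Yes, this is an identity.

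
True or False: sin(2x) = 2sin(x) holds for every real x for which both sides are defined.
False.

Claim: sin(2x) = 2sin(x).
Test a specific point where both sides are defined: x = π/3.
LHS = sin(2x) ≈ 0.8660
RHS = 2sin(x) ≈ 1.7321
Since 0.8660 ≠ 1.7321, the equation fails at this point, so it cannot hold for every real x for which both sides are defined.
The correct double-angle formula is sin(2x) = 2sin(x)cos(x).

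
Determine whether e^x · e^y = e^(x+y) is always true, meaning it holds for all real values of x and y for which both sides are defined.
Claim: e^x · e^y = e^(x+y).
Reasoning: This is the law of exponents for a common base: multiplying powers adds exponents. E.g. from the series, (Σ x^j/j!)(Σ y^k/k!) = Σ_m (Σ_{j+k=m} x^j y^k/(j!k!)) = Σ_m (x+y)^m/m! by the binomial theorem.
So the two sides agree for all real values of x and y for which both sides are defined.

Conclusion: Yes, this is an identity.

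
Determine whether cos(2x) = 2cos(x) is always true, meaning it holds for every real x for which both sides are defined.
Claim: cos(2x) = 2cos(x).
Test a specific point where both sides are defined: x = -π/4.
LHS = cos(2x) ≈ 0.0000
RHS = 2cos(x) ≈ 1.4142
Since 0.0000 ≠ 1.4142, the equation fails at this point, so it cannot hold for every real x for which both sides are defined.
The correct double-angle formula is cos(2x) = cos²x - sin²x.

Conclusion: No, this is NOT an identity.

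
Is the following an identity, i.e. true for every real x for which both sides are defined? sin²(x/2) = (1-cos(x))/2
Yes, this is an identity.

Claim: sin²(x/2) = (1-cos(x))/2.
Reasoning: Use cos(2θ) = 1 - 2sin²θ with θ = x/2: cos(x) = 1 - 2sin²(x/2). Solving for sin²(x/2) gives (1 - cos(x))/2.
So the two sides agree for every real x for which both sides are defined.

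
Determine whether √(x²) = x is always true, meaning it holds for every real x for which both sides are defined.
No, this is NOT an identity.

Claim: √(x²) = x.
Test a specific point where both sides are defined: x = -3.
LHS = √(x²) ≈ 3.0000
RHS = x ≈ -3.0000
Since 3.0000 ≠ -3.0000, the equation fails at this point, so it cannot hold for every real x for which both sides are defined.
√(x²) = |x|, which differs from x whenever x < 0 (both sides are defined for every real x).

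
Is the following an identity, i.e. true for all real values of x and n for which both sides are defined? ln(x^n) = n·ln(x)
Claim: ln(x^n) = n·ln(x).
Reasoning: The right side requires x > 0. For x > 0, x^n = (e^(ln x))^n = e^(n·ln x), so taking ln of both sides gives ln(x^n) = n·ln(x).
So the two sides agree for all real values of x and n for which both sides are defined.

Conclusion: Yes, this is an identity.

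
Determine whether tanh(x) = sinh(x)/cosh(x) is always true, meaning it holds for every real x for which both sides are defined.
Yes, this is an identity.

Claim: tanh(x) = sinh(x)/cosh(x).
Reasoning: tanh(x) is defined as sinh(x)/cosh(x) = (e^x - e^-x)/(e^x + e^-x); cosh(x) ≥ 1 is never zero, so this holds for every real x.
So the two sides agree for every real x for which both sides are defined.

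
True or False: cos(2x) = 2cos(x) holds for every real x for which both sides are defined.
Claim: cos(2x) = 2cos(x).
Test a specific point where both sides are defined: x = 3π/4.
LHS = cos(2x) ≈ 0.0000
RHS = 2cos(x) ≈ -1.4142
Since 0.0000 ≠ -1.4142, the equation fails at this point, so it cannot hold for every real x for which both sides are defined.
The correct double-angle formula is cos(2x) = cos²x - sin²x.

Conclusion: False.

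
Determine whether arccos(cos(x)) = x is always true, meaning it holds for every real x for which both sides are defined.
No, this is NOT an identity.

Claim: arccos(cos(x)) = x.
Test a specific point where both sides are defined: x = -π/6.
LHS = arccos(cos(x)) ≈ 0.5236
RHS = x ≈ -0.5236
Since 0.5236 ≠ -0.5236, the equation fails at this point, so it cannot hold for every real x for which both sides are defined.
arccos only returns values in [0, π], so arccos(cos(x)) = x holds only for x in that interval, not for all real x.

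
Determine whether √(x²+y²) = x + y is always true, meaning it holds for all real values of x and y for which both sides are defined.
Claim: √(x²+y²) = x + y.
Test a specific point where both sides are defined: x = -2, y = -2.
LHS = √(x²+y²) ≈ 2.8284
RHS = x + y ≈ -4.0000
Since 2.8284 ≠ -4.0000, the equation fails at this point, so it cannot hold for all real values of x and y for which both sides are defined.
(x+y)² = x² + 2xy + y², not x² + y², so the square root does not split this way.

Conclusion: No, this is NOT an identity.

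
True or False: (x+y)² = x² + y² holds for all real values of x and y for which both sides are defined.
False.

Claim: (x+y)² = x² + y².
Test a specific point where both sides are defined: x = -2, y = -1.
LHS = (x+y)² ≈ 9.0000
RHS = x² + y² ≈ 5.0000
Since 9.0000 ≠ 5.0000, the equation fails at this point, so it cannot hold for all real values of x and y for which both sides are defined.
The correct expansion is (x+y)² = x² + 2xy + y²; the cross term 2xy is missing.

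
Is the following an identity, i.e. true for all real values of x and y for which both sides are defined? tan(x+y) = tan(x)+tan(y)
No, this is NOT an identity.

Claim: tan(x+y) = tan(x)+tan(y).
Test a specific point where both sides are defined: x = 3π/4, y = π/3.
LHS = tan(x+y) ≈ 0.2679
RHS = tan(x)+tan(y) ≈ 0.7321
Since 0.2679 ≠ 0.7321, the equation fails at this point, so it cannot hold for all real values of x and y for which both sides are defined.
The correct formula is tan(x+y) = (tan(x) + tan(y))/(1 - tan(x)tan(y)).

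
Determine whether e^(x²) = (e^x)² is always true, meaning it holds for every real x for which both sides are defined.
No, this is NOT an identity.

Claim: e^(x²) = (e^x)².
Test a specific point where both sides are defined: x = 1.
LHS = e^(x²) ≈ 2.7183
RHS = (e^x)² ≈ 7.3891
Since 2.7183 ≠ 7.3891, the equation fails at this point, so it cannot hold for every real x for which both sides are defined.
(e^x)² = e^(2x), and 2x ≠ x² in general.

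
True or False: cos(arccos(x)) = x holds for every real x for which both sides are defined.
True.

Claim: cos(arccos(x)) = x.
Reasoning: For -1 ≤ x ≤ 1 (where arccos is defined), arccos(x) is by definition an angle whose cosine equals x. Taking the cosine of that angle returns x. (Note the other order, arccos(cos x) = x, is NOT an identity.)
So the two sides agree for every real x for which both sides are defined.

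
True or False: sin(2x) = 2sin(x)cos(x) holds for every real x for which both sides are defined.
Claim: sin(2x) = 2sin(x)cos(x).
Reasoning: Put y = x in the addition formula sin(x+y) = sin(x)cos(y) + cos(x)sin(y): sin(2x) = sin(x)cos(x) + cos(x)sin(x) = 2sin(x)cos(x).
So the two sides agree for every real x for which both sides are defined.

Conclusion: True.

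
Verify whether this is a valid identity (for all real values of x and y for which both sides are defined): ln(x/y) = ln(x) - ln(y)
Claim: ln(x/y) = ln(x) - ln(y).
Reasoning: Both sides are simultaneously defined only when x, y > 0. Write x = e^p, y = e^q. Then x/y = e^(p-q), so ln(x/y) = p - q = ln(x) - ln(y).
So the two sides agree for all real values of x and y for which both sides are defined.

Conclusion: Yes, this is an identity.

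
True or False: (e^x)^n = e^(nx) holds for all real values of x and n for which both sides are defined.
True.

Claim: (e^x)^n = e^(nx).
Reasoning: e^x is a positive real number, and for a positive base B and real exponent n, B^n = e^(n·ln B). With B = e^x, ln B = x, so (e^x)^n = e^(n·x).
So the two sides agree for all real values of x and n for which both sides are defined.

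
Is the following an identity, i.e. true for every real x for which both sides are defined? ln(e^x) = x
Claim: ln(e^x) = x.
Reasoning: ln is the inverse of the exponential: ln(e^x) asks for the exponent p with e^p = e^x, and since e^p is one-to-one that exponent is p = x.
So the two sides agree for every real x for which both sides are defined.

Conclusion: Yes, this is an identity.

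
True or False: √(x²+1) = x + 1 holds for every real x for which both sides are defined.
False.

Claim: √(x²+1) = x + 1.
Test a specific point where both sides are defined: x = 3.
LHS = √(x²+1) ≈ 3.1623
RHS = x + 1 ≈ 4.0000
Since 3.1623 ≠ 4.0000, the equation fails at this point, so it cannot hold for every real x for which both sides are defined.
(x+1)² = x² + 2x + 1 ≠ x² + 1 unless x = 0.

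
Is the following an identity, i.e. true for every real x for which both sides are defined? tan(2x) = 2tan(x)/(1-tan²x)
Claim: tan(2x) = 2tan(x)/(1-tan²x).
Reasoning: tan(2x) = sin(2x)/cos(2x) = 2sin(x)cos(x) / (cos²x - sin²x). Divide numerator and denominator by cos²x: 2tan(x) / (1 - tan²x).
So the two sides agree for every real x for which both sides are defined.

Conclusion: Yes, this is an identity.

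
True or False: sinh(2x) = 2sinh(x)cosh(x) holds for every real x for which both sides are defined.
Claim: sinh(2x) = 2sinh(x)cosh(x).
Reasoning: 2sinh(x)cosh(x) = 2 · (e^x - e^-x)/2 · (e^x + e^-x)/2 = (e^(2x) - e^(-2x))/2 = sinh(2x).
So the two sides agree for every real x for which both sides are defined.

Conclusion: True.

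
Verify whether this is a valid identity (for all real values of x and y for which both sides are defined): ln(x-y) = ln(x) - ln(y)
Claim: ln(x-y) = ln(x) - ln(y).
Test a specific point where both sides are defined: x = 2, y = 1/2.
LHS = ln(x-y) ≈ 0.4055
RHS = ln(x) - ln(y) ≈ 1.3863
Since 0.4055 ≠ 1.3863, the equation fails at this point, so it cannot hold for all real values of x and y for which both sides are defined.
ln(x) - ln(y) = ln(x/y), not ln(x-y).

Conclusion: No, this is NOT an identity.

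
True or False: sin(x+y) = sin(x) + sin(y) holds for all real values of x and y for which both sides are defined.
Claim: sin(x+y) = sin(x) + sin(y).
Test a specific point where both sides are defined: x = -π/6, y = 2π/3.
LHS = sin(x+y) ≈ 1.0000
RHS = sin(x) + sin(y) ≈ 0.3660
Since 1.0000 ≠ 0.3660, the equation fails at this point, so it cannot hold for all real values of x and y for which both sides are defined.
The correct expansion is sin(x+y) = sin(x)cos(y) + cos(x)sin(y); sine is not additive.

Conclusion: False.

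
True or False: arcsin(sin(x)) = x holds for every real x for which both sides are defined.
Claim: arcsin(sin(x)) = x.
Test a specific point where both sides are defined: x = π.
LHS = arcsin(sin(x)) ≈ 0.0000
RHS = x ≈ 3.1416
Since 0.0000 ≠ 3.1416, the equation fails at this point, so it cannot hold for every real x for which both sides are defined.
arcsin only returns values in [-π/2, π/2], so arcsin(sin(x)) = x holds only for x in that interval, not for all real x.

Conclusion: False.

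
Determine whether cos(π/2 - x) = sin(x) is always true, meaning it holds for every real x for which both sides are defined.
Yes, this is an identity.

Claim: cos(π/2 - x) = sin(x).
Reasoning: Use cos(u - v) = cos(u)cos(v) + sin(u)sin(v) with u = π/2, v = x: cos(π/2)cos(x) + sin(π/2)sin(x) = 0·cos(x) + 1·sin(x) = sin(x).
So the two sides agree for every real x for which both sides are defined.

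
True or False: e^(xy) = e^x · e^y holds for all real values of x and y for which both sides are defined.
Claim: e^(xy) = e^x · e^y.
Test a specific point where both sides are defined: x = 5, y = -2.
LHS = e^(xy) ≈ 0.0000
RHS = e^x · e^y ≈ 20.0855
Since 0.0000 ≠ 20.0855, the equation fails at this point, so it cannot hold for all real values of x and y for which both sides are defined.
e^x · e^y = e^(x+y), not e^(xy).

Conclusion: False.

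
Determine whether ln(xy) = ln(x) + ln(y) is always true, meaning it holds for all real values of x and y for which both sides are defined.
Yes, this is an identity.

Claim: ln(xy) = ln(x) + ln(y).
Reasoning: Both sides are simultaneously defined only when x, y > 0. Write x = e^p, y = e^q (p = ln x, q = ln y). Then xy = e^p · e^q = e^(p+q), so ln(xy) = p + q = ln(x) + ln(y).
So the two sides agree for all real values of x and y for which both sides are defined.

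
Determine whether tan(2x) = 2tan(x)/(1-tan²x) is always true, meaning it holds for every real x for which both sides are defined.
Claim: tan(2x) = 2tan(x)/(1-tan²x).
Reasoning: tan(2x) = sin(2x)/cos(2x) = 2sin(x)cos(x) / (cos²x - sin²x). Divide numerator and denominator by cos²x: 2tan(x) / (1 - tan²x).
So the two sides agree for every real x for which both sides are defined.

Conclusion: Yes, this is an identity.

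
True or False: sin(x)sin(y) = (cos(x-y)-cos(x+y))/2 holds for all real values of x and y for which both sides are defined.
Claim: sin(x)sin(y) = (cos(x-y)-cos(x+y))/2.
Reasoning: cos(x-y) = cos(x)cos(y) + sin(x)sin(y) and cos(x+y) = cos(x)cos(y) - sin(x)sin(y). Subtracting, cos(x-y) - cos(x+y) = 2sin(x)sin(y); divide by 2.
So the two sides agree for all real values of x and y for which both sides are defined.

Conclusion: True.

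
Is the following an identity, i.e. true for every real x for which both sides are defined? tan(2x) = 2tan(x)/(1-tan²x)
Yes, this is an identity.

Claim: tan(2x) = 2tan(x)/(1-tan²x).
Reasoning: tan(2x) = sin(2x)/cos(2x) = 2sin(x)cos(x) / (cos²x - sin²x). Divide numerator and denominator by cos²x: 2tan(x) / (1 - tan²x).
So the two sides agree for every real x for which both sides are defined.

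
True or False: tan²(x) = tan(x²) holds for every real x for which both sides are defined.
False.

Claim: tan²(x) = tan(x²).
Test a specific point where both sides are defined: x = π.
LHS = tan²(x) ≈ 0.0000
RHS = tan(x²) ≈ 0.4767
Since 0.0000 ≠ 0.4767, the equation fails at this point, so it cannot hold for every real x for which both sides are defined.
tan²(x) means (tan x)², squaring the output; tan(x²) squares the input. These are different functions.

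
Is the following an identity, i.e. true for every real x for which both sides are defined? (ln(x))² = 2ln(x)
Claim: (ln(x))² = 2ln(x).
Test a specific point where both sides are defined: x = 4.
LHS = (ln(x))² ≈ 1.9218
RHS = 2ln(x) ≈ 2.7726
Since 1.9218 ≠ 2.7726, the equation fails at this point, so it cannot hold for every real x for which both sides are defined.
2ln(x) equals ln(x²), which is not the same as (ln x)².

Conclusion: No, this is NOT an identity.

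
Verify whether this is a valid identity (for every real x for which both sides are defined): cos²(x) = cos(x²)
Claim: cos²(x) = cos(x²).
Test a specific point where both sides are defined: x = -π/2.
LHS = cos²(x) ≈ 0.0000
RHS = cos(x²) ≈ -0.7812
Since 0.0000 ≠ -0.7812, the equation fails at this point, so it cannot hold for every real x for which both sides are defined.
cos²(x) means (cos x)², squaring the output; cos(x²) squares the input. These are different functions.

Conclusion: No, this is NOT an identity.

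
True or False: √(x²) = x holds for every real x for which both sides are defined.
False.

Claim: √(x²) = x.
Test a specific point where both sides are defined: x = -2.
LHS = √(x²) ≈ 2.0000
RHS = x ≈ -2.0000
Since 2.0000 ≠ -2.0000, the equation fails at this point, so it cannot hold for every real x for which both sides are defined.
√(x²) = |x|, which differs from x whenever x < 0 (both sides are defined for every real x).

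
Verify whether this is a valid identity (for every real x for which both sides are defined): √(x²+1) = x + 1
Claim: √(x²+1) = x + 1.
Test a specific point where both sides are defined: x = 1.
LHS = √(x²+1) ≈ 1.4142
RHS = x + 1 ≈ 2.0000
Since 1.4142 ≠ 2.0000, the equation fails at this point, so it cannot hold for every real x for which both sides are defined.
(x+1)² = x² + 2x + 1 ≠ x² + 1 unless x = 0.

Conclusion: No, this is NOT an identity.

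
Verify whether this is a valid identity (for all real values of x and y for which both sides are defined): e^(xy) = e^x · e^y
Claim: e^(xy) = e^x · e^y.
Test a specific point where both sides are defined: x = 3/2, y = 1/2.
LHS = e^(xy) ≈ 2.1170
RHS = e^x · e^y ≈ 7.3891
Since 2.1170 ≠ 7.3891, the equation fails at this point, so it cannot hold for all real values of x and y for which both sides are defined.
e^x · e^y = e^(x+y), not e^(xy).

Conclusion: No, this is NOT an identity.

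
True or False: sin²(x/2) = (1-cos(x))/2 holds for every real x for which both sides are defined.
Claim: sin²(x/2) = (1-cos(x))/2.
Reasoning: Use cos(2θ) = 1 - 2sin²θ with θ = x/2: cos(x) = 1 - 2sin²(x/2). Solving for sin²(x/2) gives (1 - cos(x))/2.
So the two sides agree for every real x for which both sides are defined.

Conclusion: True.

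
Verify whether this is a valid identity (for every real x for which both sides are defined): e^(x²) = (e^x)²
No, this is NOT an identity.

Claim: e^(x²) = (e^x)².
Test a specific point where both sides are defined: x = 1.
LHS = e^(x²) ≈ 2.7183
RHS = (e^x)² ≈ 7.3891
Since 2.7183 ≠ 7.3891, the equation fails at this point, so it cannot hold for every real x for which both sides are defined.
(e^x)² = e^(2x), and 2x ≠ x² in general.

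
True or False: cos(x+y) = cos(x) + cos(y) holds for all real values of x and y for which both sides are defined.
Claim: cos(x+y) = cos(x) + cos(y).
Test a specific point where both sides are defined: x = -π/3, y = π/2.
LHS = cos(x+y) ≈ 0.8660
RHS = cos(x) + cos(y) ≈ 0.5000
Since 0.8660 ≠ 0.5000, the equation fails at this point, so it cannot hold for all real values of x and y for which both sides are defined.
The correct expansion is cos(x+y) = cos(x)cos(y) - sin(x)sin(y); cosine is not additive.

Conclusion: False.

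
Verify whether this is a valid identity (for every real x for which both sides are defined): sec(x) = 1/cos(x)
Claim: sec(x) = 1/cos(x).
Reasoning: sec(x) is by definition the reciprocal of cos(x), wherever cos(x) ≠ 0.
So the two sides agree for every real x for which both sides are defined.

Conclusion: Yes, this is an identity.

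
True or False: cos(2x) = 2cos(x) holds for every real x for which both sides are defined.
False.

Claim: cos(2x) = 2cos(x).
Test a specific point where both sides are defined: x = -π/6.
LHS = cos(2x) ≈ 0.5000
RHS = 2cos(x) ≈ 1.7321
Since 0.5000 ≠ 1.7321, the equation fails at this point, so it cannot hold for every real x for which both sides are defined.
The correct double-angle formula is cos(2x) = cos²x - sin²x.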